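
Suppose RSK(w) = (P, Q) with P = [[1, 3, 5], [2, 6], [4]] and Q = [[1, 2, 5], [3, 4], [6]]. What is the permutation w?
Reverse RSK: for i = n, n-1, ..., 1, locate i in Q, remove the corresponding corner cell from P, and reverse-bump its entry up through P; the value ejected from row 1 is w(i).

So w = 4 6 2 3 5 1.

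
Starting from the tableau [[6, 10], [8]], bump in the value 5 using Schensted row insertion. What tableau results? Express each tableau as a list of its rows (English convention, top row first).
[[5, 10], [6], [8]]

In row 1, 5 replaces 6 (the leftmost entry greater than 5); 6 is bumped to row 2. In row 2, 6 replaces 8 (the leftmost entry greater than 6); 8 is bumped to row 3. 8 starts a new row 3. The new tableau is [[5, 10], [6], [8]].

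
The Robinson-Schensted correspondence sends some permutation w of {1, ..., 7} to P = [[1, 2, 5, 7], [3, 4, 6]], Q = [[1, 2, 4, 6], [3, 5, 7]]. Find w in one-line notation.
3 4 1 6 2 7 5

Reverse the RSK construction: for i from n down to 1, find the cell of Q containing i, remove the entry at that cell from P, and reverse-bump it up through P; the value ejected from row 1 is w(i).

Step i=7: Q has 7 at row 2, column 3; remove 6 from row 2 of P and reverse-bump: 6 enters row 1 and ejects 5. So w(7) = 5. P is now [[1, 2, 6, 7], [3, 4]].
Step i=6: Q has 6 at row 1, column 4; remove that cell from P, ejecting 7. So w(6) = 7. P is now [[1, 2, 6], [3, 4]].
Step i=5: Q has 5 at row 2, column 2; remove 4 from row 2 of P and reverse-bump: 4 enters row 1 and ejects 2. So w(5) = 2. P is now [[1, 4, 6], [3]].
Step i=4: Q has 4 at row 1, column 3; remove that cell from P, ejecting 6. So w(4) = 6. P is now [[1, 4], [3]].
Step i=3: Q has 3 at row 2, column 1; remove 3 from row 2 of P and reverse-bump: 3 enters row 1 and ejects 1. So w(3) = 1. P is now [[3, 4]].
Step i=2: Q has 2 at row 1, column 2; remove that cell from P, ejecting 4. So w(2) = 4. P is now [[3]].
Step i=1: Q has 1 at row 1, column 1; remove that cell from P, ejecting 3. So w(1) = 3. P is now [].

So w = 3 4 1 6 2 7 5.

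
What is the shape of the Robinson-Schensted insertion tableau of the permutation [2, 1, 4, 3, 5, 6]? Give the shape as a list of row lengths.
[4, 2]

Row-insert each entry into an empty tableau.

After inserting 2: P = [[2]].
After inserting 1: P = [[1], [2]].
After inserting 4: P = [[1, 4], [2]].
After inserting 3: P = [[1, 3], [2, 4]].
After inserting 5: P = [[1, 3, 5], [2, 4]].
After inserting 6: P = [[1, 3, 5, 6], [2, 4]].

The final insertion tableau P = [[1, 3, 5, 6], [2, 4]] has shape [4, 2].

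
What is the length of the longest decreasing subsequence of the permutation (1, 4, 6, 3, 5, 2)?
3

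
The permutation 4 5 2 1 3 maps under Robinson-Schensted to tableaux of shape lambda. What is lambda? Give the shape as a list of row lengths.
Row-insert each entry into an empty tableau.

After inserting 4: P = [[4]].
After inserting 5: P = [[4, 5]].
After inserting 2: P = [[2, 5], [4]].
After inserting 1: P = [[1, 5], [2], [4]].
After inserting 3: P = [[1, 3], [2, 5], [4]].

The final insertion tableau P = [[1, 3], [2, 5], [4]] has shape [2, 2, 1].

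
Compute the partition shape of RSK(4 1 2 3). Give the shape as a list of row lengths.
RSK row insertion gives P = [[1, 2, 3], [4]], which has shape [3, 1].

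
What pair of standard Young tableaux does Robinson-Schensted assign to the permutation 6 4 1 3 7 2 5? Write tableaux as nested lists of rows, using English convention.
P = [[1, 2, 5], [3, 7], [4], [6]], Q = [[1, 4, 5], [2, 7], [3], [6]]

Insert each entry of the permutation into P by Schensted row insertion, recording in Q the position of each new cell.

Insert 6: appended to row 1. P = [[6]].
Insert 4: 4 bumps 6 from row 1; 6 starts row 2. P = [[4], [6]].
Insert 1: 1 bumps 4 from row 1; 4 bumps 6 from row 2; 6 starts row 3. P = [[1], [4], [6]].
Insert 3: appended to row 1. P = [[1, 3], [4], [6]].
Insert 7: appended to row 1. P = [[1, 3, 7], [4], [6]].
Insert 2: 2 bumps 3 from row 1; 3 bumps 4 from row 2; 4 bumps 6 from row 3; 6 starts row 4. P = [[1, 2, 7], [3], [4], [6]].
Insert 5: 5 bumps 7 from row 1; 7 appends to row 2. P = [[1, 2, 5], [3, 7], [4], [6]].

So P = [[1, 2, 5], [3, 7], [4], [6]], Q = [[1, 4, 5], [2, 7], [3], [6]].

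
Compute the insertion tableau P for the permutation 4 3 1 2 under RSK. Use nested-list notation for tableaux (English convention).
P = [[1, 2], [3], [4]]

Insert 4: appended to row 1. P = [[4]].
Insert 3: 3 bumps 4 from row 1; 4 starts row 2. P = [[3], [4]].
Insert 1: 1 bumps 3 from row 1; 3 bumps 4 from row 2; 4 starts row 3. P = [[1], [3], [4]].
Insert 2: appended to row 1. P = [[1, 2], [3], [4]].

So P = [[1, 2], [3], [4]].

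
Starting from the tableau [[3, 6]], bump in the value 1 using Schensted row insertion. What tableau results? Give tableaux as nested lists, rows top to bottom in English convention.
In row 1, 1 replaces 3 (the leftmost entry greater than 1); 3 is bumped to row 2. 3 starts a new row 2. The new tableau is [[1, 6], [3]].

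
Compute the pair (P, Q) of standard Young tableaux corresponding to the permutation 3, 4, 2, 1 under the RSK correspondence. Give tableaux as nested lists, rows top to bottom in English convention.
P = [[1, 4], [2], [3]], Q = [[1, 2], [3], [4]]

Insert each entry of the permutation into P by Schensted row insertion, recording in Q the position of each new cell.

After inserting 3: P = [[3]].
After inserting 4: P = [[3, 4]].
After inserting 2: P = [[2, 4], [3]].
After inserting 1: P = [[1, 4], [2], [3]].

So P = [[1, 4], [2], [3]], Q = [[1, 2], [3], [4]].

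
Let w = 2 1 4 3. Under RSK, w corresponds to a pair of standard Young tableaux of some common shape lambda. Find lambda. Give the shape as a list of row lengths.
Row-insert each entry into an empty tableau.

After inserting 2: P = [[2]].
After inserting 1: P = [[1], [2]].
After inserting 4: P = [[1, 4], [2]].
After inserting 3: P = [[1, 3], [2, 4]].

The final insertion tableau P = [[1, 3], [2, 4]] has shape [2, 2].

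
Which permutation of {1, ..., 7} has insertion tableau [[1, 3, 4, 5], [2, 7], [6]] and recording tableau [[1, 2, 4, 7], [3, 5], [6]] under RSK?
2 6 3 7 4 1 5

Reverse the RSK construction: for i from n down to 1, find the cell of Q containing i, remove the entry at that cell from P, and reverse-bump it up through P; the value ejected from row 1 is w(i).

Step i=7: Q has 7 at row 1, column 4; remove that cell from P, ejecting 5. So w(7) = 5. P is now [[1, 3, 4], [2, 7], [6]].
Step i=6: Q has 6 at row 3, column 1; remove 6 from row 3 of P and reverse-bump: 6 enters row 2 and ejects 2; 2 enters row 1 and ejects 1. So w(6) = 1. P is now [[2, 3, 4], [6, 7]].
Step i=5: Q has 5 at row 2, column 2; remove 7 from row 2 of P and reverse-bump: 7 enters row 1 and ejects 4. So w(5) = 4. P is now [[2, 3, 7], [6]].
Step i=4: Q has 4 at row 1, column 3; remove that cell from P, ejecting 7. So w(4) = 7. P is now [[2, 3], [6]].
Step i=3: Q has 3 at row 2, column 1; remove 6 from row 2 of P and reverse-bump: 6 enters row 1 and ejects 3. So w(3) = 3. P is now [[2, 6]].
Step i=2: Q has 2 at row 1, column 2; remove that cell from P, ejecting 6. So w(2) = 6. P is now [[2]].
Step i=1: Q has 1 at row 1, column 1; remove that cell from P, ejecting 2. So w(1) = 2. P is now [].

So w = 2 6 3 7 4 1 5.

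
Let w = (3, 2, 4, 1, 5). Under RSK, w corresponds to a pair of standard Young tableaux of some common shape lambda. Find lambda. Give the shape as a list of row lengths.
Row-insert each entry into an empty tableau.

After inserting 3: P = [[3]].
After inserting 2: P = [[2], [3]].
After inserting 4: P = [[2, 4], [3]].
After inserting 1: P = [[1, 4], [2], [3]].
After inserting 5: P = [[1, 4, 5], [2], [3]].

The final insertion tableau P = [[1, 4, 5], [2], [3]] has shape [3, 1, 1].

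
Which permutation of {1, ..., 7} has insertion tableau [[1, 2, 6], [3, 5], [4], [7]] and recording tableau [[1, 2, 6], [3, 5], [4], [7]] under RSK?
4 7 5 1 3 6 2

Reverse the RSK construction: for i from n down to 1, find the cell of Q containing i, remove the entry at that cell from P, and reverse-bump it up through P; the value ejected from row 1 is w(i).

Step i=7: Q has 7 at row 4, column 1; remove 7 from row 4 of P and reverse-bump: 7 enters row 3 and ejects 4; 4 enters row 2 and ejects 3; 3 enters row 1 and ejects 2. So w(7) = 2. P is now [[1, 3, 6], [4, 5], [7]].
Step i=6: Q has 6 at row 1, column 3; remove that cell from P, ejecting 6. So w(6) = 6. P is now [[1, 3], [4, 5], [7]].
Step i=5: Q has 5 at row 2, column 2; remove 5 from row 2 of P and reverse-bump: 5 enters row 1 and ejects 3. So w(5) = 3. P is now [[1, 5], [4], [7]].
Step i=4: Q has 4 at row 3, column 1; remove 7 from row 3 of P and reverse-bump: 7 enters row 2 and ejects 4; 4 enters row 1 and ejects 1. So w(4) = 1. P is now [[4, 5], [7]].
Step i=3: Q has 3 at row 2, column 1; remove 7 from row 2 of P and reverse-bump: 7 enters row 1 and ejects 5. So w(3) = 5. P is now [[4, 7]].
Step i=2: Q has 2 at row 1, column 2; remove that cell from P, ejecting 7. So w(2) = 7. P is now [[4]].
Step i=1: Q has 1 at row 1, column 1; remove that cell from P, ejecting 4. So w(1) = 4. P is now [].

So w = 4 7 5 1 3 6 2.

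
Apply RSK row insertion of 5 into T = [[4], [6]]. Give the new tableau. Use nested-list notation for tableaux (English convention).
[[4, 5], [6]]

5 is larger than every entry of row 1, so it is appended to row 1. The new tableau is [[4, 5], [6]].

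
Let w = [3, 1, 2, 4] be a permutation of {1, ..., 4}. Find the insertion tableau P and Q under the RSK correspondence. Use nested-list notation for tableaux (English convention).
P = [[1, 2, 4], [3]], Q = [[1, 3, 4], [2]]

Insert each entry of the permutation into P by Schensted row insertion, recording in Q the position of each new cell.

Insert 3: appended to row 1. P = [[3]], Q = [[1]].
Insert 1: 1 bumps 3 from row 1; 3 starts row 2. P = [[1], [3]], Q = [[1], [2]].
Insert 2: appended to row 1. P = [[1, 2], [3]], Q = [[1, 3], [2]].
Insert 4: appended to row 1. P = [[1, 2, 4], [3]], Q = [[1, 3, 4], [2]].

So P = [[1, 2, 4], [3]], Q = [[1, 3, 4], [2]].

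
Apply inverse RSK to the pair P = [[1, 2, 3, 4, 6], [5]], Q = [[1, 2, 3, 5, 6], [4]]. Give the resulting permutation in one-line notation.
Reverse the RSK construction: for i from n down to 1, find the cell of Q containing i, remove the entry at that cell from P, and reverse-bump it up through P; the value ejected from row 1 is w(i).

Step i=6: Q has 6 at row 1, column 5; remove that cell from P, ejecting 6. So w(6) = 6. P is now [[1, 2, 3, 4], [5]].
Step i=5: Q has 5 at row 1, column 4; remove that cell from P, ejecting 4. So w(5) = 4. P is now [[1, 2, 3], [5]].
Step i=4: Q has 4 at row 2, column 1; remove 5 from row 2 of P and reverse-bump: 5 enters row 1 and ejects 3. So w(4) = 3. P is now [[1, 2, 5]].
Step i=3: Q has 3 at row 1, column 3; remove that cell from P, ejecting 5. So w(3) = 5. P is now [[1, 2]].
Step i=2: Q has 2 at row 1, column 2; remove that cell from P, ejecting 2. So w(2) = 2. P is now [[1]].
Step i=1: Q has 1 at row 1, column 1; remove that cell from P, ejecting 1. So w(1) = 1. P is now [].

So w = 1 2 5 3 4 6.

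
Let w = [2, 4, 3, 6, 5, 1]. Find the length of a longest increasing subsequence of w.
3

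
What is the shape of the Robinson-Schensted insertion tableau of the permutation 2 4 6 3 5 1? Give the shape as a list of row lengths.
[3, 2, 1]

Row-insert each entry into an empty tableau.

After inserting 2: P = [[2]].
After inserting 4: P = [[2, 4]].
After inserting 6: P = [[2, 4, 6]].
After inserting 3: P = [[2, 3, 6], [4]].
After inserting 5: P = [[2, 3, 5], [4, 6]].
After inserting 1: P = [[1, 3, 5], [2, 6], [4]].

The final insertion tableau P = [[1, 3, 5], [2, 6], [4]] has shape [3, 2, 1].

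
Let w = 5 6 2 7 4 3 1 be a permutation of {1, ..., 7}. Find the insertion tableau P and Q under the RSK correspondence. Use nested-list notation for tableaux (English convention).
Insert each entry of the permutation into P by Schensted row insertion, recording in Q the position of each new cell.

After inserting 5: P = [[5]].
After inserting 6: P = [[5, 6]].
After inserting 2: P = [[2, 6], [5]].
After inserting 7: P = [[2, 6, 7], [5]].
After inserting 4: P = [[2, 4, 7], [5, 6]].
After inserting 3: P = [[2, 3, 7], [4, 6], [5]].
After inserting 1: P = [[1, 3, 7], [2, 6], [4], [5]].

So P = [[1, 3, 7], [2, 6], [4], [5]], Q = [[1, 2, 4], [3, 5], [6], [7]].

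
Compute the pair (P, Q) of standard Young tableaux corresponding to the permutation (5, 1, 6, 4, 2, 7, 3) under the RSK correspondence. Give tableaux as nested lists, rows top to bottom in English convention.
P = [[1, 2, 3], [4, 6, 7], [5]], Q = [[1, 3, 6], [2, 4, 7], [5]]

Insert each entry of the permutation into P by Schensted row insertion, recording in Q the position of each new cell.

Insert 5: appended to row 1. P = [[5]].
Insert 1: 1 bumps 5 from row 1; 5 starts row 2. P = [[1], [5]].
Insert 6: appended to row 1. P = [[1, 6], [5]].
Insert 4: 4 bumps 6 from row 1; 6 appends to row 2. P = [[1, 4], [5, 6]].
Insert 2: 2 bumps 4 from row 1; 4 bumps 5 from row 2; 5 starts row 3. P = [[1, 2], [4, 6], [5]].
Insert 7: appended to row 1. P = [[1, 2, 7], [4, 6], [5]].
Insert 3: 3 bumps 7 from row 1; 7 appends to row 2. P = [[1, 2, 3], [4, 6, 7], [5]].

So P = [[1, 2, 3], [4, 6, 7], [5]], Q = [[1, 3, 6], [2, 4, 7], [5]].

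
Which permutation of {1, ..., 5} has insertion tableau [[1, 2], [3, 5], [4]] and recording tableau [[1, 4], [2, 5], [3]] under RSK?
4 3 1 5 2

Reverse RSK: for i = n, n-1, ..., 1, locate i in Q, remove the corresponding corner cell from P, and reverse-bump its entry up through P; the value ejected from row 1 is w(i).

So w = 4 3 1 5 2.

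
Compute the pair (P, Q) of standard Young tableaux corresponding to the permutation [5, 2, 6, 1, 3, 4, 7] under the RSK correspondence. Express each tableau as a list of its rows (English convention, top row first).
P = [[1, 3, 4, 7], [2, 6], [5]], Q = [[1, 3, 6, 7], [2, 5], [4]]

Insert each entry of the permutation into P by Schensted row insertion, recording in Q the position of each new cell.

Insert 5: appended to row 1. P = [[5]].
Insert 2: 2 bumps 5 from row 1; 5 starts row 2. P = [[2], [5]].
Insert 6: appended to row 1. P = [[2, 6], [5]].
Insert 1: 1 bumps 2 from row 1; 2 bumps 5 from row 2; 5 starts row 3. P = [[1, 6], [2], [5]].
Insert 3: 3 bumps 6 from row 1; 6 appends to row 2. P = [[1, 3], [2, 6], [5]].
Insert 4: appended to row 1. P = [[1, 3, 4], [2, 6], [5]].
Insert 7: appended to row 1. P = [[1, 3, 4, 7], [2, 6], [5]].

So P = [[1, 3, 4, 7], [2, 6], [5]], Q = [[1, 3, 6, 7], [2, 5], [4]].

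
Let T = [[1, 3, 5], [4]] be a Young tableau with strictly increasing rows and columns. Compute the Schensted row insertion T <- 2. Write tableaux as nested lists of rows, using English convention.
In row 1, 2 replaces 3 (the leftmost entry greater than 2); 3 is bumped to row 2. In row 2, 3 replaces 4 (the leftmost entry greater than 3); 4 is bumped to row 3. 4 starts a new row 3. The new tableau is [[1, 2, 5], [3], [4]].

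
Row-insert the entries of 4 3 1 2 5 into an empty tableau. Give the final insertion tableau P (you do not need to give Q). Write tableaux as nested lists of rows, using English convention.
Insert 4: appended to row 1. P = [[4]].
Insert 3: 3 bumps 4 from row 1; 4 starts row 2. P = [[3], [4]].
Insert 1: 1 bumps 3 from row 1; 3 bumps 4 from row 2; 4 starts row 3. P = [[1], [3], [4]].
Insert 2: appended to row 1. P = [[1, 2], [3], [4]].
Insert 5: appended to row 1. P = [[1, 2, 5], [3], [4]].

So P = [[1, 2, 5], [3], [4]].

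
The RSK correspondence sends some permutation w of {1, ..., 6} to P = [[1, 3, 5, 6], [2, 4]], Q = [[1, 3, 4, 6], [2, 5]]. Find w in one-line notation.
Reverse the RSK construction: for i from n down to 1, find the cell of Q containing i, remove the entry at that cell from P, and reverse-bump it up through P; the value ejected from row 1 is w(i).

Step i=6: Q has 6 at row 1, column 4; remove that cell from P, ejecting 6. So w(6) = 6. P is now [[1, 3, 5], [2, 4]].
Step i=5: Q has 5 at row 2, column 2; remove 4 from row 2 of P and reverse-bump: 4 enters row 1 and ejects 3. So w(5) = 3. P is now [[1, 4, 5], [2]].
Step i=4: Q has 4 at row 1, column 3; remove that cell from P, ejecting 5. So w(4) = 5. P is now [[1, 4], [2]].
Step i=3: Q has 3 at row 1, column 2; remove that cell from P, ejecting 4. So w(3) = 4. P is now [[1], [2]].
Step i=2: Q has 2 at row 2, column 1; remove 2 from row 2 of P and reverse-bump: 2 enters row 1 and ejects 1. So w(2) = 1. P is now [[2]].
Step i=1: Q has 1 at row 1, column 1; remove that cell from P, ejecting 2. So w(1) = 2. P is now [].

So w = 2 1 4 5 3 6.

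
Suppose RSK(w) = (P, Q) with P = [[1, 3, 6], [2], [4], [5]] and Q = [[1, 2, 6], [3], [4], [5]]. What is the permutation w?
Reverse the RSK construction: for i from n down to 1, find the cell of Q containing i, remove the entry at that cell from P, and reverse-bump it up through P; the value ejected from row 1 is w(i).

Step i=6: Q has 6 at row 1, column 3; remove that cell from P, ejecting 6. So w(6) = 6. P is now [[1, 3], [2], [4], [5]].
Step i=5: Q has 5 at row 4, column 1; remove 5 from row 4 of P and reverse-bump: 5 enters row 3 and ejects 4; 4 enters row 2 and ejects 2; 2 enters row 1 and ejects 1. So w(5) = 1. P is now [[2, 3], [4], [5]].
Step i=4: Q has 4 at row 3, column 1; remove 5 from row 3 of P and reverse-bump: 5 enters row 2 and ejects 4; 4 enters row 1 and ejects 3. So w(4) = 3. P is now [[2, 4], [5]].
Step i=3: Q has 3 at row 2, column 1; remove 5 from row 2 of P and reverse-bump: 5 enters row 1 and ejects 4. So w(3) = 4. P is now [[2, 5]].
Step i=2: Q has 2 at row 1, column 2; remove that cell from P, ejecting 5. So w(2) = 5. P is now [[2]].
Step i=1: Q has 1 at row 1, column 1; remove that cell from P, ejecting 2. So w(1) = 2. P is now [].

So w = 2 5 4 3 1 6.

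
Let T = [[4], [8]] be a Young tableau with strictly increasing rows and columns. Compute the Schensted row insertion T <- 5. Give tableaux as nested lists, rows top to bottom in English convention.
5 is larger than every entry of row 1, so it is appended to row 1. The new tableau is [[4, 5], [8]].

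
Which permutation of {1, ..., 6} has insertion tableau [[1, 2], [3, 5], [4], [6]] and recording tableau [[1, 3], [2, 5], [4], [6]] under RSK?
Reverse the RSK construction: for i from n down to 1, find the cell of Q containing i, remove the entry at that cell from P, and reverse-bump it up through P; the value ejected from row 1 is w(i).

Step i=6: Q has 6 at row 4, column 1; remove 6 from row 4 of P and reverse-bump: 6 enters row 3 and ejects 4; 4 enters row 2 and ejects 3; 3 enters row 1 and ejects 2. So w(6) = 2. P is now [[1, 3], [4, 5], [6]].
Step i=5: Q has 5 at row 2, column 2; remove 5 from row 2 of P and reverse-bump: 5 enters row 1 and ejects 3. So w(5) = 3. P is now [[1, 5], [4], [6]].
Step i=4: Q has 4 at row 3, column 1; remove 6 from row 3 of P and reverse-bump: 6 enters row 2 and ejects 4; 4 enters row 1 and ejects 1. So w(4) = 1. P is now [[4, 5], [6]].
Step i=3: Q has 3 at row 1, column 2; remove that cell from P, ejecting 5. So w(3) = 5. P is now [[4], [6]].
Step i=2: Q has 2 at row 2, column 1; remove 6 from row 2 of P and reverse-bump: 6 enters row 1 and ejects 4. So w(2) = 4. P is now [[6]].
Step i=1: Q has 1 at row 1, column 1; remove that cell from P, ejecting 6. So w(1) = 6. P is now [].

So w = 6 4 5 1 3 2.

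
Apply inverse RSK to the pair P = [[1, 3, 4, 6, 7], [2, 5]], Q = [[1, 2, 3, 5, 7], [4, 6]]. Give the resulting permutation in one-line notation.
2 3 5 1 6 4 7

Reverse the RSK construction: for i from n down to 1, find the cell of Q containing i, remove the entry at that cell from P, and reverse-bump it up through P; the value ejected from row 1 is w(i).

Step i=7: Q has 7 at row 1, column 5; remove that cell from P, ejecting 7. So w(7) = 7. P is now [[1, 3, 4, 6], [2, 5]].
Step i=6: Q has 6 at row 2, column 2; remove 5 from row 2 of P and reverse-bump: 5 enters row 1 and ejects 4. So w(6) = 4. P is now [[1, 3, 5, 6], [2]].
Step i=5: Q has 5 at row 1, column 4; remove that cell from P, ejecting 6. So w(5) = 6. P is now [[1, 3, 5], [2]].
Step i=4: Q has 4 at row 2, column 1; remove 2 from row 2 of P and reverse-bump: 2 enters row 1 and ejects 1. So w(4) = 1. P is now [[2, 3, 5]].
Step i=3: Q has 3 at row 1, column 3; remove that cell from P, ejecting 5. So w(3) = 5. P is now [[2, 3]].
Step i=2: Q has 2 at row 1, column 2; remove that cell from P, ejecting 3. So w(2) = 3. P is now [[2]].
Step i=1: Q has 1 at row 1, column 1; remove that cell from P, ejecting 2. So w(1) = 2. P is now [].

So w = 2 3 5 1 6 4 7.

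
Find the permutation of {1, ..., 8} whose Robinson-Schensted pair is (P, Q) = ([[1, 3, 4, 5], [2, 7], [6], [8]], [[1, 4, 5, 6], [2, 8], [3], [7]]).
Reverse the RSK construction: for i from n down to 1, find the cell of Q containing i, remove the entry at that cell from P, and reverse-bump it up through P; the value ejected from row 1 is w(i).

Step i=8: Q has 8 at row 2, column 2; remove 7 from row 2 of P and reverse-bump: 7 enters row 1 and ejects 5. So w(8) = 5. P is now [[1, 3, 4, 7], [2], [6], [8]].
Step i=7: Q has 7 at row 4, column 1; remove 8 from row 4 of P and reverse-bump: 8 enters row 3 and ejects 6; 6 enters row 2 and ejects 2; 2 enters row 1 and ejects 1. So w(7) = 1. P is now [[2, 3, 4, 7], [6], [8]].
Step i=6: Q has 6 at row 1, column 4; remove that cell from P, ejecting 7. So w(6) = 7. P is now [[2, 3, 4], [6], [8]].
Step i=5: Q has 5 at row 1, column 3; remove that cell from P, ejecting 4. So w(5) = 4. P is now [[2, 3], [6], [8]].
Step i=4: Q has 4 at row 1, column 2; remove that cell from P, ejecting 3. So w(4) = 3. P is now [[2], [6], [8]].
Step i=3: Q has 3 at row 3, column 1; remove 8 from row 3 of P and reverse-bump: 8 enters row 2 and ejects 6; 6 enters row 1 and ejects 2. So w(3) = 2. P is now [[6], [8]].
Step i=2: Q has 2 at row 2, column 1; remove 8 from row 2 of P and reverse-bump: 8 enters row 1 and ejects 6. So w(2) = 6. P is now [[8]].
Step i=1: Q has 1 at row 1, column 1; remove that cell from P, ejecting 8. So w(1) = 8. P is now [].

So w = 8 6 2 3 4 7 1 5.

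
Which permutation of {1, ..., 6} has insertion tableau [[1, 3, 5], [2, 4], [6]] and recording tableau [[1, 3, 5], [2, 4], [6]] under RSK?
Reverse the RSK construction: for i from n down to 1, find the cell of Q containing i, remove the entry at that cell from P, and reverse-bump it up through P; the value ejected from row 1 is w(i).

Step i=6: Q has 6 at row 3, column 1; remove 6 from row 3 of P and reverse-bump: 6 enters row 2 and ejects 4; 4 enters row 1 and ejects 3. So w(6) = 3. P is now [[1, 4, 5], [2, 6]].
Step i=5: Q has 5 at row 1, column 3; remove that cell from P, ejecting 5. So w(5) = 5. P is now [[1, 4], [2, 6]].
Step i=4: Q has 4 at row 2, column 2; remove 6 from row 2 of P and reverse-bump: 6 enters row 1 and ejects 4. So w(4) = 4. P is now [[1, 6], [2]].
Step i=3: Q has 3 at row 1, column 2; remove that cell from P, ejecting 6. So w(3) = 6. P is now [[1], [2]].
Step i=2: Q has 2 at row 2, column 1; remove 2 from row 2 of P and reverse-bump: 2 enters row 1 and ejects 1. So w(2) = 1. P is now [[2]].
Step i=1: Q has 1 at row 1, column 1; remove that cell from P, ejecting 2. So w(1) = 2. P is now [].

So w = 2 1 6 4 5 3.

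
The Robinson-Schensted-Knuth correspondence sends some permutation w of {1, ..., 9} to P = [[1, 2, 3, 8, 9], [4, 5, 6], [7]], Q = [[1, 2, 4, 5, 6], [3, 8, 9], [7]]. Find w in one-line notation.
Reverse the RSK construction: for i from n down to 1, find the cell of Q containing i, remove the entry at that cell from P, and reverse-bump it up through P; the value ejected from row 1 is w(i).

Step i=9: Q has 9 at row 2, column 3; remove 6 from row 2 of P and reverse-bump: 6 enters row 1 and ejects 3. So w(9) = 3. P is now [[1, 2, 6, 8, 9], [4, 5], [7]].
Step i=8: Q has 8 at row 2, column 2; remove 5 from row 2 of P and reverse-bump: 5 enters row 1 and ejects 2. So w(8) = 2. P is now [[1, 5, 6, 8, 9], [4], [7]].
Step i=7: Q has 7 at row 3, column 1; remove 7 from row 3 of P and reverse-bump: 7 enters row 2 and ejects 4; 4 enters row 1 and ejects 1. So w(7) = 1. P is now [[4, 5, 6, 8, 9], [7]].
Step i=6: Q has 6 at row 1, column 5; remove that cell from P, ejecting 9. So w(6) = 9. P is now [[4, 5, 6, 8], [7]].
Step i=5: Q has 5 at row 1, column 4; remove that cell from P, ejecting 8. So w(5) = 8. P is now [[4, 5, 6], [7]].
Step i=4: Q has 4 at row 1, column 3; remove that cell from P, ejecting 6. So w(4) = 6. P is now [[4, 5], [7]].
Step i=3: Q has 3 at row 2, column 1; remove 7 from row 2 of P and reverse-bump: 7 enters row 1 and ejects 5. So w(3) = 5. P is now [[4, 7]].
Step i=2: Q has 2 at row 1, column 2; remove that cell from P, ejecting 7. So w(2) = 7. P is now [[4]].
Step i=1: Q has 1 at row 1, column 1; remove that cell from P, ejecting 4. So w(1) = 4. P is now [].

So w = 4 7 5 6 8 9 1 2 3.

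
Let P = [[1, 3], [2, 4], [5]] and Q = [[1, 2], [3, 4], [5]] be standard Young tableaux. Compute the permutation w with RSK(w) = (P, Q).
2 5 1 4 3

Reverse the RSK construction: for i from n down to 1, find the cell of Q containing i, remove the entry at that cell from P, and reverse-bump it up through P; the value ejected from row 1 is w(i).

Step i=5: Q has 5 at row 3, column 1; remove 5 from row 3 of P and reverse-bump: 5 enters row 2 and ejects 4; 4 enters row 1 and ejects 3. So w(5) = 3. P is now [[1, 4], [2, 5]].
Step i=4: Q has 4 at row 2, column 2; remove 5 from row 2 of P and reverse-bump: 5 enters row 1 and ejects 4. So w(4) = 4. P is now [[1, 5], [2]].
Step i=3: Q has 3 at row 2, column 1; remove 2 from row 2 of P and reverse-bump: 2 enters row 1 and ejects 1. So w(3) = 1. P is now [[2, 5]].
Step i=2: Q has 2 at row 1, column 2; remove that cell from P, ejecting 5. So w(2) = 5. P is now [[2]].
Step i=1: Q has 1 at row 1, column 1; remove that cell from P, ejecting 2. So w(1) = 2. P is now [].

So w = 2 5 1 4 3.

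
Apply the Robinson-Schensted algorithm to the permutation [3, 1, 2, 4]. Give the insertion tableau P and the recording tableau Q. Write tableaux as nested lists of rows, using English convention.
P = [[1, 2, 4], [3]], Q = [[1, 3, 4], [2]]

Insert each entry of the permutation into P by Schensted row insertion, recording in Q the position of each new cell.

Insert 3: appended to row 1. P = [[3]].
Insert 1: 1 bumps 3 from row 1; 3 starts row 2. P = [[1], [3]].
Insert 2: appended to row 1. P = [[1, 2], [3]].
Insert 4: appended to row 1. P = [[1, 2, 4], [3]].

So P = [[1, 2, 4], [3]], Q = [[1, 3, 4], [2]].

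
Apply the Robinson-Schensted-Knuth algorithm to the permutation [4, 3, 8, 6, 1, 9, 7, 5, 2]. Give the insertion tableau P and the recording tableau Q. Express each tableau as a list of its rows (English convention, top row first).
P = [[1, 2, 7], [3, 5, 9], [4, 6], [8]], Q = [[1, 3, 6], [2, 4, 7], [5, 8], [9]]

Insert each entry of the permutation into P by Schensted row insertion, recording in Q the position of each new cell.

Insert 4: appended to row 1. P = [[4]].
Insert 3: 3 bumps 4 from row 1; 4 starts row 2. P = [[3], [4]].
Insert 8: appended to row 1. P = [[3, 8], [4]].
Insert 6: 6 bumps 8 from row 1; 8 appends to row 2. P = [[3, 6], [4, 8]].
Insert 1: 1 bumps 3 from row 1; 3 bumps 4 from row 2; 4 starts row 3. P = [[1, 6], [3, 8], [4]].
Insert 9: appended to row 1. P = [[1, 6, 9], [3, 8], [4]].
Insert 7: 7 bumps 9 from row 1; 9 appends to row 2. P = [[1, 6, 7], [3, 8, 9], [4]].
Insert 5: 5 bumps 6 from row 1; 6 bumps 8 from row 2; 8 appends to row 3. P = [[1, 5, 7], [3, 6, 9], [4, 8]].
Insert 2: 2 bumps 5 from row 1; 5 bumps 6 from row 2; 6 bumps 8 from row 3; 8 starts row 4. P = [[1, 2, 7], [3, 5, 9], [4, 6], [8]].

So P = [[1, 2, 7], [3, 5, 9], [4, 6], [8]], Q = [[1, 3, 6], [2, 4, 7], [5, 8], [9]].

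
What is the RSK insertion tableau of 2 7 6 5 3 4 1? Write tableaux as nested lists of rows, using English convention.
Insert 2: appended to row 1. P = [[2]].
Insert 7: appended to row 1. P = [[2, 7]].
Insert 6: 6 bumps 7 from row 1; 7 starts row 2. P = [[2, 6], [7]].
Insert 5: 5 bumps 6 from row 1; 6 bumps 7 from row 2; 7 starts row 3. P = [[2, 5], [6], [7]].
Insert 3: 3 bumps 5 from row 1; 5 bumps 6 from row 2; 6 bumps 7 from row 3; 7 starts row 4. P = [[2, 3], [5], [6], [7]].
Insert 4: appended to row 1. P = [[2, 3, 4], [5], [6], [7]].
Insert 1: 1 bumps 2 from row 1; 2 bumps 5 from row 2; 5 bumps 6 from row 3; 6 bumps 7 from row 4; 7 starts row 5. P = [[1, 3, 4], [2], [5], [6], [7]].

So P = [[1, 3, 4], [2], [5], [6], [7]].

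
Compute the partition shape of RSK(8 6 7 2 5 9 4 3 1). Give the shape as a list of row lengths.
Row-insert each entry into an empty tableau.

After inserting 8: P = [[8]].
After inserting 6: P = [[6], [8]].
After inserting 7: P = [[6, 7], [8]].
After inserting 2: P = [[2, 7], [6], [8]].
After inserting 5: P = [[2, 5], [6, 7], [8]].
After inserting 9: P = [[2, 5, 9], [6, 7], [8]].
After inserting 4: P = [[2, 4, 9], [5, 7], [6], [8]].
After inserting 3: P = [[2, 3, 9], [4, 7], [5], [6], [8]].
After inserting 1: P = [[1, 3, 9], [2, 7], [4], [5], [6], [8]].

The final insertion tableau P = [[1, 3, 9], [2, 7], [4], [5], [6], [8]] has shape [3, 2, 1, 1, 1, 1].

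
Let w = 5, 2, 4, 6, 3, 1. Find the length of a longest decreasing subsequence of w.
4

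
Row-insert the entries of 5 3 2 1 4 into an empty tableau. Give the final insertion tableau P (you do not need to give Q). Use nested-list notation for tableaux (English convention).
After inserting 5: P = [[5]].
After inserting 3: P = [[3], [5]].
After inserting 2: P = [[2], [3], [5]].
After inserting 1: P = [[1], [2], [3], [5]].
After inserting 4: P = [[1, 4], [2], [3], [5]].

So P = [[1, 4], [2], [3], [5]].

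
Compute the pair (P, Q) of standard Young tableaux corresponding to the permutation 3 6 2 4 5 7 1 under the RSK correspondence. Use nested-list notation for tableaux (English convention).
Insert each entry of the permutation into P by Schensted row insertion, recording in Q the position of each new cell.

Insert 3: appended to row 1. P = [[3]].
Insert 6: appended to row 1. P = [[3, 6]].
Insert 2: 2 bumps 3 from row 1; 3 starts row 2. P = [[2, 6], [3]].
Insert 4: 4 bumps 6 from row 1; 6 appends to row 2. P = [[2, 4], [3, 6]].
Insert 5: appended to row 1. P = [[2, 4, 5], [3, 6]].
Insert 7: appended to row 1. P = [[2, 4, 5, 7], [3, 6]].
Insert 1: 1 bumps 2 from row 1; 2 bumps 3 from row 2; 3 starts row 3. P = [[1, 4, 5, 7], [2, 6], [3]].

So P = [[1, 4, 5, 7], [2, 6], [3]], Q = [[1, 2, 5, 6], [3, 4], [7]].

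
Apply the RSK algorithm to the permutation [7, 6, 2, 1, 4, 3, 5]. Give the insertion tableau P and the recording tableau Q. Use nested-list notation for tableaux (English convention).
Insert each entry of the permutation into P by Schensted row insertion, recording in Q the position of each new cell.

Insert 7: appended to row 1. P = [[7]].
Insert 6: 6 bumps 7 from row 1; 7 starts row 2. P = [[6], [7]].
Insert 2: 2 bumps 6 from row 1; 6 bumps 7 from row 2; 7 starts row 3. P = [[2], [6], [7]].
Insert 1: 1 bumps 2 from row 1; 2 bumps 6 from row 2; 6 bumps 7 from row 3; 7 starts row 4. P = [[1], [2], [6], [7]].
Insert 4: appended to row 1. P = [[1, 4], [2], [6], [7]].
Insert 3: 3 bumps 4 from row 1; 4 appends to row 2. P = [[1, 3], [2, 4], [6], [7]].
Insert 5: appended to row 1. P = [[1, 3, 5], [2, 4], [6], [7]].

So P = [[1, 3, 5], [2, 4], [6], [7]], Q = [[1, 5, 7], [2, 6], [3], [4]].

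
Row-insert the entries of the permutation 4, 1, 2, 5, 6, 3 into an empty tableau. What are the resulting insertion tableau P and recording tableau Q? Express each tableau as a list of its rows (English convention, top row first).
P = [[1, 2, 3, 6], [4, 5]], Q = [[1, 3, 4, 5], [2, 6]]

Insert each entry of the permutation into P by Schensted row insertion, recording in Q the position of each new cell.

After inserting 4: P = [[4]].
After inserting 1: P = [[1], [4]].
After inserting 2: P = [[1, 2], [4]].
After inserting 5: P = [[1, 2, 5], [4]].
After inserting 6: P = [[1, 2, 5, 6], [4]].
After inserting 3: P = [[1, 2, 3, 6], [4, 5]].

So P = [[1, 2, 3, 6], [4, 5]], Q = [[1, 3, 4, 5], [2, 6]].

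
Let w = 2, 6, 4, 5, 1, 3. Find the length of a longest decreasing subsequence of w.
3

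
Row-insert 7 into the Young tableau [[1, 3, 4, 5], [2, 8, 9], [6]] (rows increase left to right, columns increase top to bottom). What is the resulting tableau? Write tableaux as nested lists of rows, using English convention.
[[1, 3, 4, 5, 7], [2, 8, 9], [6]]

7 is larger than every entry of row 1, so it is appended to row 1. The new tableau is [[1, 3, 4, 5, 7], [2, 8, 9], [6]].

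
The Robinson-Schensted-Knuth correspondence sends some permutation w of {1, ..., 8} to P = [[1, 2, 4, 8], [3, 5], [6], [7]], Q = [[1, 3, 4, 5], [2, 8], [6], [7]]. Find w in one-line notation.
Reverse RSK: for i = n, n-1, ..., 1, locate i in Q, remove the corresponding corner cell from P, and reverse-bump its entry up through P; the value ejected from row 1 is w(i).

So w = 7 1 3 6 8 5 2 4.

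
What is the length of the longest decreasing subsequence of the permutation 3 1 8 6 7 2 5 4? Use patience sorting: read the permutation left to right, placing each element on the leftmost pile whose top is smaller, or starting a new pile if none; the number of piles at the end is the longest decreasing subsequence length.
4

3: new pile. tops = [3]
1: new pile. tops = [3, 1]
8: onto pile 1 (replacing 3). tops = [8, 1]
6: onto pile 2 (replacing 1). tops = [8, 6]
7: onto pile 2 (replacing 6). tops = [8, 7]
2: new pile. tops = [8, 7, 2]
5: onto pile 3 (replacing 2). tops = [8, 7, 5]
4: new pile. tops = [8, 7, 5, 4]

4 piles, so the longest decreasing subsequence has length 4.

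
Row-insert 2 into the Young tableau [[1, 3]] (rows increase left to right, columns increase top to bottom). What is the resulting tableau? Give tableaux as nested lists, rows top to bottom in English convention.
[[1, 2], [3]]

In row 1, 2 replaces 3 (the leftmost entry greater than 2); 3 is bumped to row 2. 3 starts a new row 2. The new tableau is [[1, 2], [3]].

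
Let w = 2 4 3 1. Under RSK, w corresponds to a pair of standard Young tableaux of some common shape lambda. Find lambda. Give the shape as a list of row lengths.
Row-insert each entry into an empty tableau.

After inserting 2: P = [[2]].
After inserting 4: P = [[2, 4]].
After inserting 3: P = [[2, 3], [4]].
After inserting 1: P = [[1, 3], [2], [4]].

The final insertion tableau P = [[1, 3], [2], [4]] has shape [2, 1, 1].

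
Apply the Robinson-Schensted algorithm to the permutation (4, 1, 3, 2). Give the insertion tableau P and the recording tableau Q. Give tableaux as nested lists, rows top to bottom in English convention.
P = [[1, 2], [3], [4]], Q = [[1, 3], [2], [4]]

Insert each entry of the permutation into P by Schensted row insertion, recording in Q the position of each new cell.

Insert 4: appended to row 1. P = [[4]], Q = [[1]].
Insert 1: 1 bumps 4 from row 1; 4 starts row 2. P = [[1], [4]], Q = [[1], [2]].
Insert 3: appended to row 1. P = [[1, 3], [4]], Q = [[1, 3], [2]].
Insert 2: 2 bumps 3 from row 1; 3 bumps 4 from row 2; 4 starts row 3. P = [[1, 2], [3], [4]], Q = [[1, 3], [2], [4]].

So P = [[1, 2], [3], [4]], Q = [[1, 3], [2], [4]].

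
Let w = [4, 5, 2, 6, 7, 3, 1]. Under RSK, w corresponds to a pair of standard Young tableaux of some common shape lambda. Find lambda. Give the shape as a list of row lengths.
RSK row insertion gives P = [[1, 3, 6, 7], [2, 5], [4]], which has shape [4, 2, 1].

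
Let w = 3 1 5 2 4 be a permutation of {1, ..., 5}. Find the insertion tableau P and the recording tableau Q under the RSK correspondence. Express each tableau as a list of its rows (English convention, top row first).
Insert each entry of the permutation into P by Schensted row insertion, recording in Q the position of each new cell.

After inserting 3: P = [[3]].
After inserting 1: P = [[1], [3]].
After inserting 5: P = [[1, 5], [3]].
After inserting 2: P = [[1, 2], [3, 5]].
After inserting 4: P = [[1, 2, 4], [3, 5]].

So P = [[1, 2, 4], [3, 5]], Q = [[1, 3, 5], [2, 4]].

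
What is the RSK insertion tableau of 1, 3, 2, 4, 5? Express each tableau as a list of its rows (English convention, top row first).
P = [[1, 2, 4, 5], [3]]

Insert 1: appended to row 1. P = [[1]].
Insert 3: appended to row 1. P = [[1, 3]].
Insert 2: 2 bumps 3 from row 1; 3 starts row 2. P = [[1, 2], [3]].
Insert 4: appended to row 1. P = [[1, 2, 4], [3]].
Insert 5: appended to row 1. P = [[1, 2, 4, 5], [3]].

So P = [[1, 2, 4, 5], [3]].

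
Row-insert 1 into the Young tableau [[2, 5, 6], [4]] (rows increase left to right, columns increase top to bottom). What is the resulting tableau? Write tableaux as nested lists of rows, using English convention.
In row 1, 1 replaces 2 (the leftmost entry greater than 1); 2 is bumped to row 2. In row 2, 2 replaces 4 (the leftmost entry greater than 2); 4 is bumped to row 3. 4 starts a new row 3. The new tableau is [[1, 5, 6], [2], [4]].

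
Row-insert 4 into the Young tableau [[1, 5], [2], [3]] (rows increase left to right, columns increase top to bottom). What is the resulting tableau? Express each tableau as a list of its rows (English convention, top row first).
[[1, 4], [2, 5], [3]]

In row 1, 4 replaces 5 (the leftmost entry greater than 4); 5 is bumped to row 2. 5 is appended to row 2. The new tableau is [[1, 4], [2, 5], [3]].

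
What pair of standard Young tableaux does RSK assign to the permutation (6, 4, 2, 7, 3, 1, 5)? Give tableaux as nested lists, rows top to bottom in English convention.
Insert each entry of the permutation into P by Schensted row insertion, recording in Q the position of each new cell.

Insert 6: appended to row 1. P = [[6]], Q = [[1]].
Insert 4: 4 bumps 6 from row 1; 6 starts row 2. P = [[4], [6]], Q = [[1], [2]].
Insert 2: 2 bumps 4 from row 1; 4 bumps 6 from row 2; 6 starts row 3. P = [[2], [4], [6]], Q = [[1], [2], [3]].
Insert 7: appended to row 1. P = [[2, 7], [4], [6]], Q = [[1, 4], [2], [3]].
Insert 3: 3 bumps 7 from row 1; 7 appends to row 2. P = [[2, 3], [4, 7], [6]], Q = [[1, 4], [2, 5], [3]].
Insert 1: 1 bumps 2 from row 1; 2 bumps 4 from row 2; 4 bumps 6 from row 3; 6 starts row 4. P = [[1, 3], [2, 7], [4], [6]], Q = [[1, 4], [2, 5], [3], [6]].
Insert 5: appended to row 1. P = [[1, 3, 5], [2, 7], [4], [6]], Q = [[1, 4, 7], [2, 5], [3], [6]].

So P = [[1, 3, 5], [2, 7], [4], [6]], Q = [[1, 4, 7], [2, 5], [3], [6]].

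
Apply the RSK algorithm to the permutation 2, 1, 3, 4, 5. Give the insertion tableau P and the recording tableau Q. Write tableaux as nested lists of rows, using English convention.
Insert each entry of the permutation into P by Schensted row insertion, recording in Q the position of each new cell.

Insert 2: appended to row 1. P = [[2]], Q = [[1]].
Insert 1: 1 bumps 2 from row 1; 2 starts row 2. P = [[1], [2]], Q = [[1], [2]].
Insert 3: appended to row 1. P = [[1, 3], [2]], Q = [[1, 3], [2]].
Insert 4: appended to row 1. P = [[1, 3, 4], [2]], Q = [[1, 3, 4], [2]].
Insert 5: appended to row 1. P = [[1, 3, 4, 5], [2]], Q = [[1, 3, 4, 5], [2]].

So P = [[1, 3, 4, 5], [2]], Q = [[1, 3, 4, 5], [2]].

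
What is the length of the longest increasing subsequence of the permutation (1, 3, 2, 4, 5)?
4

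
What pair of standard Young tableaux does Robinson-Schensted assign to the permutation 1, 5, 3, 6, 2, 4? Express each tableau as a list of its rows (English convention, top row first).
P = [[1, 2, 4], [3, 6], [5]], Q = [[1, 2, 4], [3, 6], [5]]

Insert each entry of the permutation into P by Schensted row insertion, recording in Q the position of each new cell.

Insert 1: appended to row 1. P = [[1]].
Insert 5: appended to row 1. P = [[1, 5]].
Insert 3: 3 bumps 5 from row 1; 5 starts row 2. P = [[1, 3], [5]].
Insert 6: appended to row 1. P = [[1, 3, 6], [5]].
Insert 2: 2 bumps 3 from row 1; 3 bumps 5 from row 2; 5 starts row 3. P = [[1, 2, 6], [3], [5]].
Insert 4: 4 bumps 6 from row 1; 6 appends to row 2. P = [[1, 2, 4], [3, 6], [5]].

So P = [[1, 2, 4], [3, 6], [5]], Q = [[1, 2, 4], [3, 6], [5]].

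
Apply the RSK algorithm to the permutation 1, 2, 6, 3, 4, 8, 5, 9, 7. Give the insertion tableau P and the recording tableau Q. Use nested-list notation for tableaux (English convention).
Insert each entry of the permutation into P by Schensted row insertion, recording in Q the position of each new cell.

Insert 1: appended to row 1. P = [[1]], Q = [[1]].
Insert 2: appended to row 1. P = [[1, 2]], Q = [[1, 2]].
Insert 6: appended to row 1. P = [[1, 2, 6]], Q = [[1, 2, 3]].
Insert 3: 3 bumps 6 from row 1; 6 starts row 2. P = [[1, 2, 3], [6]], Q = [[1, 2, 3], [4]].
Insert 4: appended to row 1. P = [[1, 2, 3, 4], [6]], Q = [[1, 2, 3, 5], [4]].
Insert 8: appended to row 1. P = [[1, 2, 3, 4, 8], [6]], Q = [[1, 2, 3, 5, 6], [4]].
Insert 5: 5 bumps 8 from row 1; 8 appends to row 2. P = [[1, 2, 3, 4, 5], [6, 8]], Q = [[1, 2, 3, 5, 6], [4, 7]].
Insert 9: appended to row 1. P = [[1, 2, 3, 4, 5, 9], [6, 8]], Q = [[1, 2, 3, 5, 6, 8], [4, 7]].
Insert 7: 7 bumps 9 from row 1; 9 appends to row 2. P = [[1, 2, 3, 4, 5, 7], [6, 8, 9]], Q = [[1, 2, 3, 5, 6, 8], [4, 7, 9]].

So P = [[1, 2, 3, 4, 5, 7], [6, 8, 9]], Q = [[1, 2, 3, 5, 6, 8], [4, 7, 9]].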